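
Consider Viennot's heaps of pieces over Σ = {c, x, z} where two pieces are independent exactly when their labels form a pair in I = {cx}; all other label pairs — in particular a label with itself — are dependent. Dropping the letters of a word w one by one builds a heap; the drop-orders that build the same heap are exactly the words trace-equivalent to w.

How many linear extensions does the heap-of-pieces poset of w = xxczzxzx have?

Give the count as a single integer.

piece 0:x — minimal
piece 1:x rests on {0:x}
piece 2:c — minimal
piece 3:z rests on {1:x, 2:c}
piece 4:z rests on {3:z}
piece 5:x rests on {4:z}
piece 6:z rests on {5:x}
piece 7:x rests on {6:z}
minimal pieces: {0:x, 2:c}
ways to finish when only these pieces remain (= sum over removing one remaining piece with nothing left below it):
  1 left: {7}→1
  2 left: {6,7}→1
  3 left: {5,6,7}→1
  4 left: {4,5,6,7}→1
  5 left: {3,4,5,6,7}→1
  6 left: {1,3,4,5,6,7}→1  {2,3,4,5,6,7}→1
  placing 0:x first → 2 extensions
  placing 2:c first → 1 extensions
total linear extensions = 3

3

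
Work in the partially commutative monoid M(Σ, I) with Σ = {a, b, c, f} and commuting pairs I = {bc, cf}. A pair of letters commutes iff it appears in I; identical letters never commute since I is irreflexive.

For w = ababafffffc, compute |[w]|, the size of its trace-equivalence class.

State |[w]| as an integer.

6

0(a) covers ∅
1(b) covers 0:a
2(a) covers 1:b
3(b) covers 2:a
4(a) covers 3:b
5(f) covers 4:a
6(f) covers 5:f
7(f) covers 6:f
8(f) covers 7:f
9(f) covers 8:f
10(c) covers 4:a
floor of heap: 0:a
completions by unplaced set U, small U first (add the entries for U minus each lowest piece of U):
  |U|=1: {9}:1  {10}:1
  |U|=2: {8,9}:1  {9,10}:2
  |U|=3: {7,8,9}:1  {8,9,10}:3
  |U|=4: {6,7,8,9}:1  {7,8,9,10}:4
  |U|=5: {5,6,7,8,9}:1  {6,7,8,9,10}:5
  |U|=6: {5,6,7,8,9,10}:6
  |U|=7: {4,5,6,7,8,9,10}:6
  |U|=8: {3,4,5,6,7,8,9,10}:6
  |U|=9: {2,3,4,5,6,7,8,9,10}:6
  start at 0(a): 6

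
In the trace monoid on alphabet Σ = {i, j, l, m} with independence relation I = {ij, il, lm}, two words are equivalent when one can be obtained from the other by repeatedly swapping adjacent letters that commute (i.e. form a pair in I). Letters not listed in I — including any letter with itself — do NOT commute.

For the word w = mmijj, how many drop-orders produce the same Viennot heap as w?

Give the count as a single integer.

3

#0=m has no predecessor
#1=m depends on [0:m]
#2=i depends on [1:m]
#3=j depends on [1:m]
#4=j depends on [3:j]
sources: [0:m]
N(rest) = Σ N(rest − s) over sources s of rest; N(one piece) = 1:
  size 1 → [2]=1  [4]=1
  size 2 → [2,4]=2  [3,4]=1
  size 3 → [2,3,4]=3
  first=0(m) contributes 3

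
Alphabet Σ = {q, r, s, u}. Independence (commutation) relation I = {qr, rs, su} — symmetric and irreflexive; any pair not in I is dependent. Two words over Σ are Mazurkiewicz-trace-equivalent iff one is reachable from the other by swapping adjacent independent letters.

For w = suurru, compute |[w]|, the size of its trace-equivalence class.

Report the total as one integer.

0(s) covers ∅
1(u) covers ∅
2(u) covers 1:u
3(r) covers 2:u
4(r) covers 3:r
5(u) covers 4:r
floor of heap: 0:s, 1:u
completions by unplaced set U, small U first (add the entries for U minus each lowest piece of U):
  |U|=1: {0}:1  {5}:1
  |U|=2: {0,5}:2  {4,5}:1
  |U|=3: {0,4,5}:3  {3,4,5}:1
  |U|=4: {0,3,4,5}:4  {2,3,4,5}:1
  start at 0(s): 1
  start at 1(u): 5
sum over floor = 6

6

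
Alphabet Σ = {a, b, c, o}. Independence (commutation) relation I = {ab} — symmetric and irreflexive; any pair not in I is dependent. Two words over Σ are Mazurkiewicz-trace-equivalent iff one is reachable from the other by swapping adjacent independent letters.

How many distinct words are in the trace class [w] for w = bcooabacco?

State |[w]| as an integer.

3

#0=b has no predecessor
#1=c depends on [0:b]
#2=o depends on [1:c]
#3=o depends on [2:o]
#4=a depends on [3:o]
#5=b depends on [3:o]
#6=a depends on [4:a]
#7=c depends on [5:b, 6:a]
#8=c depends on [7:c]
#9=o depends on [8:c]
sources: [0:b]
N(rest) = Σ N(rest − s) over sources s of rest; N(one piece) = 1:
  size 1 → [9]=1
  size 2 → [8,9]=1
  size 3 → [7,8,9]=1
  size 4 → [5,7,8,9]=1  [6,7,8,9]=1
  size 5 → [4,6,7,8,9]=1  [5,6,7,8,9]=2
  size 6 → [4,5,6,7,8,9]=3
  size 7 → [3,4,5,6,7,8,9]=3
  size 8 → [2,3,4,5,6,7,8,9]=3
  first=0(b) contributes 3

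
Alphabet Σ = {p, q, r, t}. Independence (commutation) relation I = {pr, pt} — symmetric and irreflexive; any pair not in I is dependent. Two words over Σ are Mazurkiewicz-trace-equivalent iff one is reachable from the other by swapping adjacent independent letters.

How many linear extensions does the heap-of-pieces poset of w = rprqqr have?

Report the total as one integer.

#0=r has no predecessor
#1=p has no predecessor
#2=r depends on [0:r]
#3=q depends on [1:p, 2:r]
#4=q depends on [3:q]
#5=r depends on [4:q]
sources: [0:r, 1:p]
N(rest) = Σ N(rest − s) over sources s of rest; N(one piece) = 1:
  size 1 → [5]=1
  size 2 → [4,5]=1
  size 3 → [3,4,5]=1
  size 4 → [1,3,4,5]=1  [2,3,4,5]=1
  first=0(r) contributes 2
  first=1(p) contributes 1
|[w]| = 3

3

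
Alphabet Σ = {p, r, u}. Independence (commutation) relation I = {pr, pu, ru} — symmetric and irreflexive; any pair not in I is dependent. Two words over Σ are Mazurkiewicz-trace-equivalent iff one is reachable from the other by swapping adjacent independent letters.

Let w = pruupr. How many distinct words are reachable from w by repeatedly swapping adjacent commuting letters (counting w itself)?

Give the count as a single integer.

90

0(p) covers ∅
1(r) covers ∅
2(u) covers ∅
3(u) covers 2:u
4(p) covers 0:p
5(r) covers 1:r
floor of heap: 0:p, 1:r, 2:u
completions by unplaced set U, small U first (add the entries for U minus each lowest piece of U):
  |U|=1: {3}:1  {4}:1  {5}:1
  |U|=2: {0,4}:1  {1,5}:1  {2,3}:1  {3,4}:2  {3,5}:2  {4,5}:2
  |U|=3: {0,3,4}:3  {0,4,5}:3  {1,3,5}:3  {1,4,5}:3  {2,3,4}:3  {2,3,5}:3  {3,4,5}:6
  |U|=4: {0,1,4,5}:6  {0,2,3,4}:6  {0,3,4,5}:12  {1,2,3,5}:6  {1,3,4,5}:12  {2,3,4,5}:12
  start at 0(p): 30
  start at 1(r): 30
  start at 2(u): 30
sum over floor = 90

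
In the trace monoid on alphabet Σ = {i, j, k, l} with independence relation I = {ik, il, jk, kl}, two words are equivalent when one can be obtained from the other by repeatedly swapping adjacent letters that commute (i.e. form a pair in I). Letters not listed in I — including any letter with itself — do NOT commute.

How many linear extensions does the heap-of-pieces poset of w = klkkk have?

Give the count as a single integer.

5

#0=k has no predecessor
#1=l has no predecessor
#2=k depends on [0:k]
#3=k depends on [2:k]
#4=k depends on [3:k]
sources: [0:k, 1:l]
N(rest) = Σ N(rest − s) over sources s of rest; N(one piece) = 1:
  size 1 → [1]=1  [4]=1
  size 2 → [1,4]=2  [3,4]=1
  size 3 → [1,3,4]=3  [2,3,4]=1
  first=0(k) contributes 4
  first=1(l) contributes 1
|[w]| = 5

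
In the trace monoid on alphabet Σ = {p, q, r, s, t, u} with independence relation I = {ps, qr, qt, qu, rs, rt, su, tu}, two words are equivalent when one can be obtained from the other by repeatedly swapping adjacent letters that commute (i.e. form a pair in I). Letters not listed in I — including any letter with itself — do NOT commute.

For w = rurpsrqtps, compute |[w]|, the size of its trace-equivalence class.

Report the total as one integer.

74

#0=r has no predecessor
#1=u depends on [0:r]
#2=r depends on [1:u]
#3=p depends on [2:r]
#4=s has no predecessor
#5=r depends on [3:p]
#6=q depends on [3:p, 4:s]
#7=t depends on [3:p, 4:s]
#8=p depends on [5:r, 6:q, 7:t]
#9=s depends on [6:q, 7:t]
sources: [0:r, 4:s]
N(rest) = Σ N(rest − s) over sources s of rest; N(one piece) = 1:
  size 1 → [8]=1  [9]=1
  size 2 → [5,8]=1  [8,9]=2
  size 3 → [5,8,9]=3  [6,8,9]=2  [7,8,9]=2
  size 4 → [5,6,8,9]=5  [5,7,8,9]=5  [6,7,8,9]=4
  size 5 → [4,6,7,8,9]=4  [5,6,7,8,9]=14
  size 6 → [3,5,6,7,8,9]=14  [4,5,6,7,8,9]=18
  size 7 → [2,3,5,6,7,8,9]=14  [3,4,5,6,7,8,9]=32
  size 8 → [1,2,3,5,6,7,8,9]=14  [2,3,4,5,6,7,8,9]=46
  first=0(r) contributes 60
  first=4(s) contributes 14
|[w]| = 74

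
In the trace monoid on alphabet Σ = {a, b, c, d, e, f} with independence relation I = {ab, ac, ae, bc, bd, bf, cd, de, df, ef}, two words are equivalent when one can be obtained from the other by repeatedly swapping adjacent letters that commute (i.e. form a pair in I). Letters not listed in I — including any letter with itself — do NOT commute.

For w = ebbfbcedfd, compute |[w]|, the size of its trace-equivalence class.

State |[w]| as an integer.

#0=e has no predecessor
#1=b depends on [0:e]
#2=b depends on [1:b]
#3=f has no predecessor
#4=b depends on [2:b]
#5=c depends on [0:e, 3:f]
#6=e depends on [4:b, 5:c]
#7=d has no predecessor
#8=f depends on [5:c]
#9=d depends on [7:d]
sources: [0:e, 3:f, 7:d]
N(rest) = Σ N(rest − s) over sources s of rest; N(one piece) = 1:
  size 1 → [6]=1  [8]=1  [9]=1
  size 2 → [4,6]=1  [6,8]=2  [6,9]=2  [7,9]=1  [8,9]=2
  size 3 → [2,4,6]=1  [4,6,8]=3  [4,6,9]=3  [5,6,8]=2  [6,7,9]=3  [6,8,9]=6  [7,8,9]=3
  size 4 → [1,2,4,6]=1  [2,4,6,8]=4  [2,4,6,9]=4  [3,5,6,8]=2  [4,5,6,8]=5  [4,6,7,9]=6  [4,6,8,9]=12  [5,6,8,9]=8  [6,7,8,9]=12
  size 5 → [1,2,4,6,8]=5  [1,2,4,6,9]=5  [2,4,5,6,8]=9  [2,4,6,7,9]=10  [2,4,6,8,9]=20  [3,4,5,6,8]=7  [3,5,6,8,9]=10  [4,5,6,8,9]=25  [4,6,7,8,9]=30  [5,6,7,8,9]=20
  size 6 → [1,2,4,5,6,8]=14  [1,2,4,6,7,9]=15  [1,2,4,6,8,9]=30  [2,3,4,5,6,8]=16  [2,4,5,6,8,9]=54  [2,4,6,7,8,9]=60  [3,4,5,6,8,9]=42  [3,5,6,7,8,9]=30  [4,5,6,7,8,9]=75
  size 7 → [0,1,2,4,5,6,8]=14  [1,2,3,4,5,6,8]=30  [1,2,4,5,6,8,9]=98  [1,2,4,6,7,8,9]=105  [2,3,4,5,6,8,9]=112  [2,4,5,6,7,8,9]=189  [3,4,5,6,7,8,9]=147
  size 8 → [0,1,2,3,4,5,6,8]=44  [0,1,2,4,5,6,8,9]=112  [1,2,3,4,5,6,8,9]=240  [1,2,4,5,6,7,8,9]=392  [2,3,4,5,6,7,8,9]=448
  first=0(e) contributes 1080
  first=3(f) contributes 504
  first=7(d) contributes 396
|[w]| = 1980

1980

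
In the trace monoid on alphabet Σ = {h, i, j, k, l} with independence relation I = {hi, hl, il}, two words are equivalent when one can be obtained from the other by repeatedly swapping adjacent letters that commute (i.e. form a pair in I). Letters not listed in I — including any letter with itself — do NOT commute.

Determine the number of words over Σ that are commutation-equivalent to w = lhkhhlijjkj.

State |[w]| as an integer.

#0=l has no predecessor
#1=h has no predecessor
#2=k depends on [0:l, 1:h]
#3=h depends on [2:k]
#4=h depends on [3:h]
#5=l depends on [2:k]
#6=i depends on [2:k]
#7=j depends on [4:h, 5:l, 6:i]
#8=j depends on [7:j]
#9=k depends on [8:j]
#10=j depends on [9:k]
sources: [0:l, 1:h]
N(rest) = Σ N(rest − s) over sources s of rest; N(one piece) = 1:
  size 1 → [10]=1
  size 2 → [9,10]=1
  size 3 → [8,9,10]=1
  size 4 → [7,8,9,10]=1
  size 5 → [4,7,8,9,10]=1  [5,7,8,9,10]=1  [6,7,8,9,10]=1
  size 6 → [3,4,7,8,9,10]=1  [4,5,7,8,9,10]=2  [4,6,7,8,9,10]=2  [5,6,7,8,9,10]=2
  size 7 → [3,4,5,7,8,9,10]=3  [3,4,6,7,8,9,10]=3  [4,5,6,7,8,9,10]=6
  size 8 → [3,4,5,6,7,8,9,10]=12
  size 9 → [2,3,4,5,6,7,8,9,10]=12
  first=0(l) contributes 12
  first=1(h) contributes 12
|[w]| = 24

24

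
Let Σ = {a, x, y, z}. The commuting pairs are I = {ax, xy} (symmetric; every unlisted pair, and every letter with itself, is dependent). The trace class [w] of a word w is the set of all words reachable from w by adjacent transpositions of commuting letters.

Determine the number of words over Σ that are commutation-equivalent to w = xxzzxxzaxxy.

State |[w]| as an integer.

6

#0=x has no predecessor
#1=x depends on [0:x]
#2=z depends on [1:x]
#3=z depends on [2:z]
#4=x depends on [3:z]
#5=x depends on [4:x]
#6=z depends on [5:x]
#7=a depends on [6:z]
#8=x depends on [6:z]
#9=x depends on [8:x]
#10=y depends on [7:a]
sources: [0:x]
N(rest) = Σ N(rest − s) over sources s of rest; N(one piece) = 1:
  size 1 → [9]=1  [10]=1
  size 2 → [7,10]=1  [8,9]=1  [9,10]=2
  size 3 → [7,9,10]=3  [8,9,10]=3
  size 4 → [7,8,9,10]=6
  size 5 → [6,7,8,9,10]=6
  size 6 → [5,6,7,8,9,10]=6
  size 7 → [4,5,6,7,8,9,10]=6
  size 8 → [3,4,5,6,7,8,9,10]=6
  size 9 → [2,3,4,5,6,7,8,9,10]=6
  first=0(x) contributes 6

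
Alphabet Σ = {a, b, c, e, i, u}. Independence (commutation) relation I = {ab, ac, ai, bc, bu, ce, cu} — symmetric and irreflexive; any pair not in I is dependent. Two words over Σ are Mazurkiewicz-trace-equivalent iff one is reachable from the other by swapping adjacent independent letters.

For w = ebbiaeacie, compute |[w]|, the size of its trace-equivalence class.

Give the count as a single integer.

22

drop 0:e onto floor
drop 1:b onto {0:e}
drop 2:b onto {1:b}
drop 3:i onto {2:b}
drop 4:a onto {0:e}
drop 5:e onto {3:i, 4:a}
drop 6:a onto {5:e}
drop 7:c onto {3:i}
drop 8:i onto {5:e, 7:c}
drop 9:e onto {6:a, 8:i}
ground layer = {0:e}
drop-orders for the pieces not yet dropped (sum over which currently-grounded one goes next):
  1 to go: {9} 1
  2 to go: {6,9} 1  {8,9} 1
  3 to go: {6,8,9} 2  {7,8,9} 1
  4 to go: {5,6,8,9} 2  {6,7,8,9} 3
  5 to go: {4,5,6,8,9} 2  {5,6,7,8,9} 5
  6 to go: {3,5,6,7,8,9} 5  {4,5,6,7,8,9} 7
  7 to go: {2,3,5,6,7,8,9} 5  {3,4,5,6,7,8,9} 12
  8 to go: {1,2,3,5,6,7,8,9} 5  {2,3,4,5,6,7,8,9} 17
  if 0:e drops first: 22 orders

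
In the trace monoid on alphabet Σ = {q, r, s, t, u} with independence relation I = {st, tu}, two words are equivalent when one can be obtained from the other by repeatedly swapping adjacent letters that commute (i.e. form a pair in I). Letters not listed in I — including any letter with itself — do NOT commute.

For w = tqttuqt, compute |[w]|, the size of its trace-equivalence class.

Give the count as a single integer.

drop 0:t onto floor
drop 1:q onto {0:t}
drop 2:t onto {1:q}
drop 3:t onto {2:t}
drop 4:u onto {1:q}
drop 5:q onto {3:t, 4:u}
drop 6:t onto {5:q}
ground layer = {0:t}
drop-orders for the pieces not yet dropped (sum over which currently-grounded one goes next):
  1 to go: {6} 1
  2 to go: {5,6} 1
  3 to go: {3,5,6} 1  {4,5,6} 1
  4 to go: {2,3,5,6} 1  {3,4,5,6} 2
  5 to go: {2,3,4,5,6} 3
  if 0:t drops first: 3 orders

3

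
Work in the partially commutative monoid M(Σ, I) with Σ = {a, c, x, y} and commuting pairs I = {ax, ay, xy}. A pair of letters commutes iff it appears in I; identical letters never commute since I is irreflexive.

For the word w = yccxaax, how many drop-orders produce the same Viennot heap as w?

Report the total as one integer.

piece 0:y — minimal
piece 1:c rests on {0:y}
piece 2:c rests on {1:c}
piece 3:x rests on {2:c}
piece 4:a rests on {2:c}
piece 5:a rests on {4:a}
piece 6:x rests on {3:x}
minimal pieces: {0:y}
ways to finish when only these pieces remain (= sum over removing one remaining piece with nothing left below it):
  1 left: {5}→1  {6}→1
  2 left: {3,6}→1  {4,5}→1  {5,6}→2
  3 left: {3,5,6}→3  {4,5,6}→3
  4 left: {3,4,5,6}→6
  5 left: {2,3,4,5,6}→6
  placing 0:y first → 6 extensions

6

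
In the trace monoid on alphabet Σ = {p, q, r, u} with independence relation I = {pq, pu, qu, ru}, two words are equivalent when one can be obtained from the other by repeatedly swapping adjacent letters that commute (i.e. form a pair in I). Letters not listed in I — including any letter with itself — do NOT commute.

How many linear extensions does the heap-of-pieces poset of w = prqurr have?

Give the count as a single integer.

6

0(p) covers ∅
1(r) covers 0:p
2(q) covers 1:r
3(u) covers ∅
4(r) covers 2:q
5(r) covers 4:r
floor of heap: 0:p, 3:u
completions by unplaced set U, small U first (add the entries for U minus each lowest piece of U):
  |U|=1: {3}:1  {5}:1
  |U|=2: {3,5}:2  {4,5}:1
  |U|=3: {2,4,5}:1  {3,4,5}:3
  |U|=4: {1,2,4,5}:1  {2,3,4,5}:4
  start at 0(p): 5
  start at 3(u): 1
sum over floor = 6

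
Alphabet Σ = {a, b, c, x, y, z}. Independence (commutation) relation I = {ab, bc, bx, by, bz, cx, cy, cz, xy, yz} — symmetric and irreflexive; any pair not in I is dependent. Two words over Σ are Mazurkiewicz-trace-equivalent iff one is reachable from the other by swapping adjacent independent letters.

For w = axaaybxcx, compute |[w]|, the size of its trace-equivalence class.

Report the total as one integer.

108

#0=a has no predecessor
#1=x depends on [0:a]
#2=a depends on [1:x]
#3=a depends on [2:a]
#4=y depends on [3:a]
#5=b has no predecessor
#6=x depends on [3:a]
#7=c depends on [3:a]
#8=x depends on [6:x]
sources: [0:a, 5:b]
N(rest) = Σ N(rest − s) over sources s of rest; N(one piece) = 1:
  size 1 → [4]=1  [5]=1  [7]=1  [8]=1
  size 2 → [4,5]=2  [4,7]=2  [4,8]=2  [5,7]=2  [5,8]=2  [6,8]=1  [7,8]=2
  size 3 → [4,5,7]=6  [4,5,8]=6  [4,6,8]=3  [4,7,8]=6  [5,6,8]=3  [5,7,8]=6  [6,7,8]=3
  size 4 → [4,5,6,8]=12  [4,5,7,8]=24  [4,6,7,8]=12  [5,6,7,8]=12
  size 5 → [3,4,6,7,8]=12  [4,5,6,7,8]=60
  size 6 → [2,3,4,6,7,8]=12  [3,4,5,6,7,8]=72
  size 7 → [1,2,3,4,6,7,8]=12  [2,3,4,5,6,7,8]=84
  first=0(a) contributes 96
  first=5(b) contributes 12
|[w]| = 108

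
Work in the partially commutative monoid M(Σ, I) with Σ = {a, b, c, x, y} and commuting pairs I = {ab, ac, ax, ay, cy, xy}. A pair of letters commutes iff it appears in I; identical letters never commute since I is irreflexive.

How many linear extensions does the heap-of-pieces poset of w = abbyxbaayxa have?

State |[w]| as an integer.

1320

#0=a has no predecessor
#1=b has no predecessor
#2=b depends on [1:b]
#3=y depends on [2:b]
#4=x depends on [2:b]
#5=b depends on [3:y, 4:x]
#6=a depends on [0:a]
#7=a depends on [6:a]
#8=y depends on [5:b]
#9=x depends on [5:b]
#10=a depends on [7:a]
sources: [0:a, 1:b]
N(rest) = Σ N(rest − s) over sources s of rest; N(one piece) = 1:
  size 1 → [8]=1  [9]=1  [10]=1
  size 2 → [7,10]=1  [8,9]=2  [8,10]=2  [9,10]=2
  size 3 → [5,8,9]=2  [6,7,10]=1  [7,8,10]=3  [7,9,10]=3  [8,9,10]=6
  size 4 → [0,6,7,10]=1  [3,5,8,9]=2  [4,5,8,9]=2  [5,8,9,10]=8  [6,7,8,10]=4  [6,7,9,10]=4  [7,8,9,10]=12
  size 5 → [0,6,7,8,10]=5  [0,6,7,9,10]=5  [3,4,5,8,9]=4  [3,5,8,9,10]=10  [4,5,8,9,10]=10  [5,7,8,9,10]=20  [6,7,8,9,10]=20
  size 6 → [0,6,7,8,9,10]=30  [2,3,4,5,8,9]=4  [3,4,5,8,9,10]=24  [3,5,7,8,9,10]=30  [4,5,7,8,9,10]=30  [5,6,7,8,9,10]=40
  size 7 → [0,5,6,7,8,9,10]=70  [1,2,3,4,5,8,9]=4  [2,3,4,5,8,9,10]=28  [3,4,5,7,8,9,10]=84  [3,5,6,7,8,9,10]=70  [4,5,6,7,8,9,10]=70
  size 8 → [0,3,5,6,7,8,9,10]=140  [0,4,5,6,7,8,9,10]=140  [1,2,3,4,5,8,9,10]=32  [2,3,4,5,7,8,9,10]=112  [3,4,5,6,7,8,9,10]=224
  size 9 → [0,3,4,5,6,7,8,9,10]=504  [1,2,3,4,5,7,8,9,10]=144  [2,3,4,5,6,7,8,9,10]=336
  first=0(a) contributes 480
  first=1(b) contributes 840
|[w]| = 1320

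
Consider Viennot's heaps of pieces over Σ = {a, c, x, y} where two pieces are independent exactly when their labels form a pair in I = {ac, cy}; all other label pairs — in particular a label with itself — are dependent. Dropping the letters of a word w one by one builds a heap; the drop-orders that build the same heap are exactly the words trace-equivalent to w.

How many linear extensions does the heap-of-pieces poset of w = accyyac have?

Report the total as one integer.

#0=a has no predecessor
#1=c has no predecessor
#2=c depends on [1:c]
#3=y depends on [0:a]
#4=y depends on [3:y]
#5=a depends on [4:y]
#6=c depends on [2:c]
sources: [0:a, 1:c]
N(rest) = Σ N(rest − s) over sources s of rest; N(one piece) = 1:
  size 1 → [5]=1  [6]=1
  size 2 → [2,6]=1  [4,5]=1  [5,6]=2
  size 3 → [1,2,6]=1  [2,5,6]=3  [3,4,5]=1  [4,5,6]=3
  size 4 → [0,3,4,5]=1  [1,2,5,6]=4  [2,4,5,6]=6  [3,4,5,6]=4
  size 5 → [0,3,4,5,6]=5  [1,2,4,5,6]=10  [2,3,4,5,6]=10
  first=0(a) contributes 20
  first=1(c) contributes 15
|[w]| = 35

35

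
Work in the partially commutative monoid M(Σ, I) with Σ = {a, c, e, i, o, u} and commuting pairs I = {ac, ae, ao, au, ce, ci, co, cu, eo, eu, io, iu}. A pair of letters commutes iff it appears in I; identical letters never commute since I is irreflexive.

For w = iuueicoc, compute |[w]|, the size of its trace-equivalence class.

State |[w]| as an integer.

piece 0:i — minimal
piece 1:u — minimal
piece 2:u rests on {1:u}
piece 3:e rests on {0:i}
piece 4:i rests on {3:e}
piece 5:c — minimal
piece 6:o rests on {2:u}
piece 7:c rests on {5:c}
minimal pieces: {0:i, 1:u, 5:c}
ways to finish when only these pieces remain (= sum over removing one remaining piece with nothing left below it):
  1 left: {4}→1  {6}→1  {7}→1
  2 left: {2,6}→1  {3,4}→1  {4,6}→2  {4,7}→2  {5,7}→1  {6,7}→2
  3 left: {0,3,4}→1  {1,2,6}→1  {2,4,6}→3  {2,6,7}→3  {3,4,6}→3  {3,4,7}→3  {4,5,7}→3  {4,6,7}→6  {5,6,7}→3
  4 left: {0,3,4,6}→4  {0,3,4,7}→4  {1,2,4,6}→4  {1,2,6,7}→4  {2,3,4,6}→6  {2,4,6,7}→12  {2,5,6,7}→6  {3,4,5,7}→6  {3,4,6,7}→12  {4,5,6,7}→12
  5 left: {0,2,3,4,6}→10  {0,3,4,5,7}→10  {0,3,4,6,7}→20  {1,2,3,4,6}→10  {1,2,4,6,7}→20  {1,2,5,6,7}→10  {2,3,4,6,7}→30  {2,4,5,6,7}→30  {3,4,5,6,7}→30
  6 left: {0,1,2,3,4,6}→20  {0,2,3,4,6,7}→60  {0,3,4,5,6,7}→60  {1,2,3,4,6,7}→60  {1,2,4,5,6,7}→60  {2,3,4,5,6,7}→90
  placing 0:i first → 210 extensions
  placing 1:u first → 210 extensions
  placing 5:c first → 140 extensions
total linear extensions = 560

560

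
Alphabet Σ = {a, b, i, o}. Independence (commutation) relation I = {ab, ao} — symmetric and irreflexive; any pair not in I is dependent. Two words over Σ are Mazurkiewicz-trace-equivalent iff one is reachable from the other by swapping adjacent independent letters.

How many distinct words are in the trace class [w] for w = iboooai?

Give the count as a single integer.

#0=i has no predecessor
#1=b depends on [0:i]
#2=o depends on [1:b]
#3=o depends on [2:o]
#4=o depends on [3:o]
#5=a depends on [0:i]
#6=i depends on [4:o, 5:a]
sources: [0:i]
N(rest) = Σ N(rest − s) over sources s of rest; N(one piece) = 1:
  size 1 → [6]=1
  size 2 → [4,6]=1  [5,6]=1
  size 3 → [3,4,6]=1  [4,5,6]=2
  size 4 → [2,3,4,6]=1  [3,4,5,6]=3
  size 5 → [1,2,3,4,6]=1  [2,3,4,5,6]=4
  first=0(i) contributes 5

5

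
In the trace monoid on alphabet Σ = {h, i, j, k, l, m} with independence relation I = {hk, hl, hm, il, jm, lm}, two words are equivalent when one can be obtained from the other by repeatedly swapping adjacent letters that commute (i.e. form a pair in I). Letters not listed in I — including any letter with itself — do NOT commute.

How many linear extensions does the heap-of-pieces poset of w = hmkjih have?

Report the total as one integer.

piece 0:h — minimal
piece 1:m — minimal
piece 2:k rests on {1:m}
piece 3:j rests on {0:h, 2:k}
piece 4:i rests on {3:j}
piece 5:h rests on {4:i}
minimal pieces: {0:h, 1:m}
ways to finish when only these pieces remain (= sum over removing one remaining piece with nothing left below it):
  1 left: {5}→1
  2 left: {4,5}→1
  3 left: {3,4,5}→1
  4 left: {0,3,4,5}→1  {2,3,4,5}→1
  placing 0:h first → 1 extensions
  placing 1:m first → 2 extensions
total linear extensions = 3

3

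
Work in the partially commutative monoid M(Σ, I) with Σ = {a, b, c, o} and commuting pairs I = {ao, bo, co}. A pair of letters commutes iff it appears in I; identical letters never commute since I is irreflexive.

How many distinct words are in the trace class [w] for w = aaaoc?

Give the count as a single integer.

5

drop 0:a onto floor
drop 1:a onto {0:a}
drop 2:a onto {1:a}
drop 3:o onto floor
drop 4:c onto {2:a}
ground layer = {0:a, 3:o}
drop-orders for the pieces not yet dropped (sum over which currently-grounded one goes next):
  1 to go: {3} 1  {4} 1
  2 to go: {2,4} 1  {3,4} 2
  3 to go: {1,2,4} 1  {2,3,4} 3
  if 0:a drops first: 4 orders
  if 3:o drops first: 1 orders
heap linearizations: 5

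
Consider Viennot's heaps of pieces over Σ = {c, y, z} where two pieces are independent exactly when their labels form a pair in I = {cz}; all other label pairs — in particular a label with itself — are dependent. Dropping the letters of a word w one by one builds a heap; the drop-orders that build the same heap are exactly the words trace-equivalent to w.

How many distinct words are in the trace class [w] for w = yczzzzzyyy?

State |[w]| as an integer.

6

drop 0:y onto floor
drop 1:c onto {0:y}
drop 2:z onto {0:y}
drop 3:z onto {2:z}
drop 4:z onto {3:z}
drop 5:z onto {4:z}
drop 6:z onto {5:z}
drop 7:y onto {1:c, 6:z}
drop 8:y onto {7:y}
drop 9:y onto {8:y}
ground layer = {0:y}
drop-orders for the pieces not yet dropped (sum over which currently-grounded one goes next):
  1 to go: {9} 1
  2 to go: {8,9} 1
  3 to go: {7,8,9} 1
  4 to go: {1,7,8,9} 1  {6,7,8,9} 1
  5 to go: {1,6,7,8,9} 2  {5,6,7,8,9} 1
  6 to go: {1,5,6,7,8,9} 3  {4,5,6,7,8,9} 1
  7 to go: {1,4,5,6,7,8,9} 4  {3,4,5,6,7,8,9} 1
  8 to go: {1,3,4,5,6,7,8,9} 5  {2,3,4,5,6,7,8,9} 1
  if 0:y drops first: 6 orders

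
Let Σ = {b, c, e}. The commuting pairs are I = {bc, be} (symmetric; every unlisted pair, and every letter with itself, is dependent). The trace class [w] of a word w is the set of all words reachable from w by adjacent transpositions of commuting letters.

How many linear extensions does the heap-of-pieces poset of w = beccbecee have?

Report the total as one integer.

#0=b has no predecessor
#1=e has no predecessor
#2=c depends on [1:e]
#3=c depends on [2:c]
#4=b depends on [0:b]
#5=e depends on [3:c]
#6=c depends on [5:e]
#7=e depends on [6:c]
#8=e depends on [7:e]
sources: [0:b, 1:e]
N(rest) = Σ N(rest − s) over sources s of rest; N(one piece) = 1:
  size 1 → [4]=1  [8]=1
  size 2 → [0,4]=1  [4,8]=2  [7,8]=1
  size 3 → [0,4,8]=3  [4,7,8]=3  [6,7,8]=1
  size 4 → [0,4,7,8]=6  [4,6,7,8]=4  [5,6,7,8]=1
  size 5 → [0,4,6,7,8]=10  [3,5,6,7,8]=1  [4,5,6,7,8]=5
  size 6 → [0,4,5,6,7,8]=15  [2,3,5,6,7,8]=1  [3,4,5,6,7,8]=6
  size 7 → [0,3,4,5,6,7,8]=21  [1,2,3,5,6,7,8]=1  [2,3,4,5,6,7,8]=7
  first=0(b) contributes 8
  first=1(e) contributes 28
|[w]| = 36

36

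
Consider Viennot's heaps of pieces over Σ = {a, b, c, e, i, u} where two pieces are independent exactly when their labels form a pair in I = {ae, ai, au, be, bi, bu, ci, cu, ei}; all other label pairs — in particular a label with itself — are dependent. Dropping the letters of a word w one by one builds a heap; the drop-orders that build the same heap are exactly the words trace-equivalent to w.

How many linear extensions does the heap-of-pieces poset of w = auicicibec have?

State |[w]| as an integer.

drop 0:a onto floor
drop 1:u onto floor
drop 2:i onto {1:u}
drop 3:c onto {0:a}
drop 4:i onto {2:i}
drop 5:c onto {3:c}
drop 6:i onto {4:i}
drop 7:b onto {5:c}
drop 8:e onto {1:u, 5:c}
drop 9:c onto {7:b, 8:e}
ground layer = {0:a, 1:u}
drop-orders for the pieces not yet dropped (sum over which currently-grounded one goes next):
  1 to go: {6} 1  {9} 1
  2 to go: {4,6} 1  {6,9} 2  {7,9} 1  {8,9} 1
  3 to go: {2,4,6} 1  {4,6,9} 3  {6,7,9} 3  {6,8,9} 3  {7,8,9} 2
  4 to go: {2,4,6,9} 4  {4,6,7,9} 6  {4,6,8,9} 6  {5,7,8,9} 2  {6,7,8,9} 8
  5 to go: {2,4,6,7,9} 10  {2,4,6,8,9} 10  {3,5,7,8,9} 2  {4,6,7,8,9} 20  {5,6,7,8,9} 10
  6 to go: {0,3,5,7,8,9} 2  {1,2,4,6,8,9} 10  {2,4,6,7,8,9} 40  {3,5,6,7,8,9} 12  {4,5,6,7,8,9} 30
  7 to go: {0,3,5,6,7,8,9} 14  {1,2,4,6,7,8,9} 50  {2,4,5,6,7,8,9} 70  {3,4,5,6,7,8,9} 42
  8 to go: {0,3,4,5,6,7,8,9} 56  {1,2,4,5,6,7,8,9} 120  {2,3,4,5,6,7,8,9} 112
  if 0:a drops first: 232 orders
  if 1:u drops first: 168 orders
heap linearizations: 400

400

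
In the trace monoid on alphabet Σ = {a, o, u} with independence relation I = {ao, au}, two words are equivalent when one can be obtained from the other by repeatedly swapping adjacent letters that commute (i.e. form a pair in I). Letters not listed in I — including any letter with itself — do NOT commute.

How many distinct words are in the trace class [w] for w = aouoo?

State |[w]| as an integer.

piece 0:a — minimal
piece 1:o — minimal
piece 2:u rests on {1:o}
piece 3:o rests on {2:u}
piece 4:o rests on {3:o}
minimal pieces: {0:a, 1:o}
ways to finish when only these pieces remain (= sum over removing one remaining piece with nothing left below it):
  1 left: {0}→1  {4}→1
  2 left: {0,4}→2  {3,4}→1
  3 left: {0,3,4}→3  {2,3,4}→1
  placing 0:a first → 1 extensions
  placing 1:o first → 4 extensions
total linear extensions = 5

5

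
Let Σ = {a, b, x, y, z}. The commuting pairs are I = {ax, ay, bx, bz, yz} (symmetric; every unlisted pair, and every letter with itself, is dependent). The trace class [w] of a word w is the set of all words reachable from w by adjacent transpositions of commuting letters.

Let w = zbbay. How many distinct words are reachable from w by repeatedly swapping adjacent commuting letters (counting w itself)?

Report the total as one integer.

7

#0=z has no predecessor
#1=b has no predecessor
#2=b depends on [1:b]
#3=a depends on [0:z, 2:b]
#4=y depends on [2:b]
sources: [0:z, 1:b]
N(rest) = Σ N(rest − s) over sources s of rest; N(one piece) = 1:
  size 1 → [3]=1  [4]=1
  size 2 → [0,3]=1  [3,4]=2
  size 3 → [0,3,4]=3  [2,3,4]=2
  first=0(z) contributes 2
  first=1(b) contributes 5
|[w]| = 7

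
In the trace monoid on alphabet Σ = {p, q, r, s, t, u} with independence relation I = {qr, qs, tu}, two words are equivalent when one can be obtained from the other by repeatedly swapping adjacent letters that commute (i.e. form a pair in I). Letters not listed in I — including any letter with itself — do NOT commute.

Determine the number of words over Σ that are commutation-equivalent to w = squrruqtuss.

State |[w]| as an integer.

#0=s has no predecessor
#1=q has no predecessor
#2=u depends on [0:s, 1:q]
#3=r depends on [2:u]
#4=r depends on [3:r]
#5=u depends on [4:r]
#6=q depends on [5:u]
#7=t depends on [6:q]
#8=u depends on [6:q]
#9=s depends on [7:t, 8:u]
#10=s depends on [9:s]
sources: [0:s, 1:q]
N(rest) = Σ N(rest − s) over sources s of rest; N(one piece) = 1:
  size 1 → [10]=1
  size 2 → [9,10]=1
  size 3 → [7,9,10]=1  [8,9,10]=1
  size 4 → [7,8,9,10]=2
  size 5 → [6,7,8,9,10]=2
  size 6 → [5,6,7,8,9,10]=2
  size 7 → [4,5,6,7,8,9,10]=2
  size 8 → [3,4,5,6,7,8,9,10]=2
  size 9 → [2,3,4,5,6,7,8,9,10]=2
  first=0(s) contributes 2
  first=1(q) contributes 2
|[w]| = 4

4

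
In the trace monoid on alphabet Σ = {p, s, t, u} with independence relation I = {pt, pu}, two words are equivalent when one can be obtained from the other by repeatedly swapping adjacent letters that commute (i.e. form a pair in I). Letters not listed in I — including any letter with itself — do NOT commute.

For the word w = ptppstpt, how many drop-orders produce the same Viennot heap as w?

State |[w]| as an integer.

12

drop 0:p onto floor
drop 1:t onto floor
drop 2:p onto {0:p}
drop 3:p onto {2:p}
drop 4:s onto {1:t, 3:p}
drop 5:t onto {4:s}
drop 6:p onto {4:s}
drop 7:t onto {5:t}
ground layer = {0:p, 1:t}
drop-orders for the pieces not yet dropped (sum over which currently-grounded one goes next):
  1 to go: {6} 1  {7} 1
  2 to go: {5,7} 1  {6,7} 2
  3 to go: {5,6,7} 3
  4 to go: {4,5,6,7} 3
  5 to go: {1,4,5,6,7} 3  {3,4,5,6,7} 3
  6 to go: {1,3,4,5,6,7} 6  {2,3,4,5,6,7} 3
  if 0:p drops first: 9 orders
  if 1:t drops first: 3 orders
heap linearizations: 12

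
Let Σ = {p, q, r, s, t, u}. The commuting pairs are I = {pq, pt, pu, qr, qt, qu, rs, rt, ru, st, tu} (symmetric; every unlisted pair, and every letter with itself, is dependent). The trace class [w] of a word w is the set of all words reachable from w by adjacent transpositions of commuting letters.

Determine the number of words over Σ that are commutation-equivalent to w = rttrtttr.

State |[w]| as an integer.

56

piece 0:r — minimal
piece 1:t — minimal
piece 2:t rests on {1:t}
piece 3:r rests on {0:r}
piece 4:t rests on {2:t}
piece 5:t rests on {4:t}
piece 6:t rests on {5:t}
piece 7:r rests on {3:r}
minimal pieces: {0:r, 1:t}
ways to finish when only these pieces remain (= sum over removing one remaining piece with nothing left below it):
  1 left: {6}→1  {7}→1
  2 left: {3,7}→1  {5,6}→1  {6,7}→2
  3 left: {0,3,7}→1  {3,6,7}→3  {4,5,6}→1  {5,6,7}→3
  4 left: {0,3,6,7}→4  {2,4,5,6}→1  {3,5,6,7}→6  {4,5,6,7}→4
  5 left: {0,3,5,6,7}→10  {1,2,4,5,6}→1  {2,4,5,6,7}→5  {3,4,5,6,7}→10
  6 left: {0,3,4,5,6,7}→20  {1,2,4,5,6,7}→6  {2,3,4,5,6,7}→15
  placing 0:r first → 21 extensions
  placing 1:t first → 35 extensions
total linear extensions = 56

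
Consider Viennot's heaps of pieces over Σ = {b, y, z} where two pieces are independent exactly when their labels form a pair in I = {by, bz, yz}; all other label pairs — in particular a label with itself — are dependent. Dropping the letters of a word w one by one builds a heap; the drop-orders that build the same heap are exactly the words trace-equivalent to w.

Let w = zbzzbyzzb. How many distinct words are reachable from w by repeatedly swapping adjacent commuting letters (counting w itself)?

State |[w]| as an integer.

piece 0:z — minimal
piece 1:b — minimal
piece 2:z rests on {0:z}
piece 3:z rests on {2:z}
piece 4:b rests on {1:b}
piece 5:y — minimal
piece 6:z rests on {3:z}
piece 7:z rests on {6:z}
piece 8:b rests on {4:b}
minimal pieces: {0:z, 1:b, 5:y}
ways to finish when only these pieces remain (= sum over removing one remaining piece with nothing left below it):
  1 left: {5}→1  {7}→1  {8}→1
  2 left: {4,8}→1  {5,7}→2  {5,8}→2  {6,7}→1  {7,8}→2
  3 left: {1,4,8}→1  {3,6,7}→1  {4,5,8}→3  {4,7,8}→3  {5,6,7}→3  {5,7,8}→6  {6,7,8}→3
  4 left: {1,4,5,8}→4  {1,4,7,8}→4  {2,3,6,7}→1  {3,5,6,7}→4  {3,6,7,8}→4  {4,5,7,8}→12  {4,6,7,8}→6  {5,6,7,8}→12
  5 left: {0,2,3,6,7}→1  {1,4,5,7,8}→20  {1,4,6,7,8}→10  {2,3,5,6,7}→5  {2,3,6,7,8}→5  {3,4,6,7,8}→10  {3,5,6,7,8}→20  {4,5,6,7,8}→30
  6 left: {0,2,3,5,6,7}→6  {0,2,3,6,7,8}→6  {1,3,4,6,7,8}→20  {1,4,5,6,7,8}→60  {2,3,4,6,7,8}→15  {2,3,5,6,7,8}→30  {3,4,5,6,7,8}→60
  7 left: {0,2,3,4,6,7,8}→21  {0,2,3,5,6,7,8}→42  {1,2,3,4,6,7,8}→35  {1,3,4,5,6,7,8}→140  {2,3,4,5,6,7,8}→105
  placing 0:z first → 280 extensions
  placing 1:b first → 168 extensions
  placing 5:y first → 56 extensions
total linear extensions = 504

504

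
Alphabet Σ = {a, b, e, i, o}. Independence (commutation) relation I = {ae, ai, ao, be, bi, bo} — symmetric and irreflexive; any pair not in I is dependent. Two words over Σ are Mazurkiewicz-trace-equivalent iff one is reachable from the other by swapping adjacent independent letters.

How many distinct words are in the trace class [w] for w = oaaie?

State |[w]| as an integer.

10

#0=o has no predecessor
#1=a has no predecessor
#2=a depends on [1:a]
#3=i depends on [0:o]
#4=e depends on [3:i]
sources: [0:o, 1:a]
N(rest) = Σ N(rest − s) over sources s of rest; N(one piece) = 1:
  size 1 → [2]=1  [4]=1
  size 2 → [1,2]=1  [2,4]=2  [3,4]=1
  size 3 → [0,3,4]=1  [1,2,4]=3  [2,3,4]=3
  first=0(o) contributes 6
  first=1(a) contributes 4
|[w]| = 10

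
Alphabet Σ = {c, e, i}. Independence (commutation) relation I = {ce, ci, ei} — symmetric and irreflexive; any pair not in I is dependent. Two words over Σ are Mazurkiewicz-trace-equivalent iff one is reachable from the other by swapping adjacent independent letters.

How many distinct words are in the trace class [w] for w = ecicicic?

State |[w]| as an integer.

280

drop 0:e onto floor
drop 1:c onto floor
drop 2:i onto floor
drop 3:c onto {1:c}
drop 4:i onto {2:i}
drop 5:c onto {3:c}
drop 6:i onto {4:i}
drop 7:c onto {5:c}
ground layer = {0:e, 1:c, 2:i}
drop-orders for the pieces not yet dropped (sum over which currently-grounded one goes next):
  1 to go: {0} 1  {6} 1  {7} 1
  2 to go: {0,6} 2  {0,7} 2  {4,6} 1  {5,7} 1  {6,7} 2
  3 to go: {0,4,6} 3  {0,5,7} 3  {0,6,7} 6  {2,4,6} 1  {3,5,7} 1  {4,6,7} 3  {5,6,7} 3
  4 to go: {0,2,4,6} 4  {0,3,5,7} 4  {0,4,6,7} 12  {0,5,6,7} 12  {1,3,5,7} 1  {2,4,6,7} 4  {3,5,6,7} 4  {4,5,6,7} 6
  5 to go: {0,1,3,5,7} 5  {0,2,4,6,7} 20  {0,3,5,6,7} 20  {0,4,5,6,7} 30  {1,3,5,6,7} 5  {2,4,5,6,7} 10  {3,4,5,6,7} 10
  6 to go: {0,1,3,5,6,7} 30  {0,2,4,5,6,7} 60  {0,3,4,5,6,7} 60  {1,3,4,5,6,7} 15  {2,3,4,5,6,7} 20
  if 0:e drops first: 35 orders
  if 1:c drops first: 140 orders
  if 2:i drops first: 105 orders
heap linearizations: 280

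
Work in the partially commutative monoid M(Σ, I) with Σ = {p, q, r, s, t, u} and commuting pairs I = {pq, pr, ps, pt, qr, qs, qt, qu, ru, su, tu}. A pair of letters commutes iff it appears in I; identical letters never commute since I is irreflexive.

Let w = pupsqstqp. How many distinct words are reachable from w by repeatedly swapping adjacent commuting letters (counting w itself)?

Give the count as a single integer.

1260

0(p) covers ∅
1(u) covers 0:p
2(p) covers 1:u
3(s) covers ∅
4(q) covers ∅
5(s) covers 3:s
6(t) covers 5:s
7(q) covers 4:q
8(p) covers 2:p
floor of heap: 0:p, 3:s, 4:q
completions by unplaced set U, small U first (add the entries for U minus each lowest piece of U):
  |U|=1: {6}:1  {7}:1  {8}:1
  |U|=2: {2,8}:1  {4,7}:1  {5,6}:1  {6,7}:2  {6,8}:2  {7,8}:2
  |U|=3: {1,2,8}:1  {2,6,8}:3  {2,7,8}:3  {3,5,6}:1  {4,6,7}:3  {4,7,8}:3  {5,6,7}:3  {5,6,8}:3  {6,7,8}:6
  |U|=4: {0,1,2,8}:1  {1,2,6,8}:4  {1,2,7,8}:4  {2,4,7,8}:6  {2,5,6,8}:6  {2,6,7,8}:12  {3,5,6,7}:4  {3,5,6,8}:4  {4,5,6,7}:6  {4,6,7,8}:12  {5,6,7,8}:12
  |U|=5: {0,1,2,6,8}:5  {0,1,2,7,8}:5  {1,2,4,7,8}:10  {1,2,5,6,8}:10  {1,2,6,7,8}:20  {2,3,5,6,8}:10  {2,4,6,7,8}:30  {2,5,6,7,8}:30  {3,4,5,6,7}:10  {3,5,6,7,8}:20  {4,5,6,7,8}:30
  |U|=6: {0,1,2,4,7,8}:15  {0,1,2,5,6,8}:15  {0,1,2,6,7,8}:30  {1,2,3,5,6,8}:20  {1,2,4,6,7,8}:60  {1,2,5,6,7,8}:60  {2,3,5,6,7,8}:60  {2,4,5,6,7,8}:90  {3,4,5,6,7,8}:60
  |U|=7: {0,1,2,3,5,6,8}:35  {0,1,2,4,6,7,8}:105  {0,1,2,5,6,7,8}:105  {1,2,3,5,6,7,8}:140  {1,2,4,5,6,7,8}:210  {2,3,4,5,6,7,8}:210
  start at 0(p): 560
  start at 3(s): 420
  start at 4(q): 280
sum over floor = 1260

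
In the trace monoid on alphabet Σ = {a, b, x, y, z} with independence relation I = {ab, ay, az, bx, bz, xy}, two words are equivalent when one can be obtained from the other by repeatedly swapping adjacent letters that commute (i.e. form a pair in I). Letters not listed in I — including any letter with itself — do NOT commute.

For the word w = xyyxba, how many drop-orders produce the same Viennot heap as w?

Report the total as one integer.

#0=x has no predecessor
#1=y has no predecessor
#2=y depends on [1:y]
#3=x depends on [0:x]
#4=b depends on [2:y]
#5=a depends on [3:x]
sources: [0:x, 1:y]
N(rest) = Σ N(rest − s) over sources s of rest; N(one piece) = 1:
  size 1 → [4]=1  [5]=1
  size 2 → [2,4]=1  [3,5]=1  [4,5]=2
  size 3 → [0,3,5]=1  [1,2,4]=1  [2,4,5]=3  [3,4,5]=3
  size 4 → [0,3,4,5]=4  [1,2,4,5]=4  [2,3,4,5]=6
  first=0(x) contributes 10
  first=1(y) contributes 10
|[w]| = 20

20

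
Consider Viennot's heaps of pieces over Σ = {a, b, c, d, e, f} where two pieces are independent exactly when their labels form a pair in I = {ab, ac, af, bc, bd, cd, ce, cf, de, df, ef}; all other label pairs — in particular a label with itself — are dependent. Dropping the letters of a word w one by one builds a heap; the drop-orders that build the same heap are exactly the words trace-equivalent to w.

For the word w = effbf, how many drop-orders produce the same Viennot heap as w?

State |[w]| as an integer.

3

piece 0:e — minimal
piece 1:f — minimal
piece 2:f rests on {1:f}
piece 3:b rests on {0:e, 2:f}
piece 4:f rests on {3:b}
minimal pieces: {0:e, 1:f}
ways to finish when only these pieces remain (= sum over removing one remaining piece with nothing left below it):
  1 left: {4}→1
  2 left: {3,4}→1
  3 left: {0,3,4}→1  {2,3,4}→1
  placing 0:e first → 1 extensions
  placing 1:f first → 2 extensions
total linear extensions = 3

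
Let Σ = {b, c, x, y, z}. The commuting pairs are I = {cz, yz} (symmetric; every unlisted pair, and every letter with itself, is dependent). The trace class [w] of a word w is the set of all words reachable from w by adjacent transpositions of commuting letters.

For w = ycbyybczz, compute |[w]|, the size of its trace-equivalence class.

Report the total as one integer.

3

0(y) covers ∅
1(c) covers 0:y
2(b) covers 1:c
3(y) covers 2:b
4(y) covers 3:y
5(b) covers 4:y
6(c) covers 5:b
7(z) covers 5:b
8(z) covers 7:z
floor of heap: 0:y
completions by unplaced set U, small U first (add the entries for U minus each lowest piece of U):
  |U|=1: {6}:1  {8}:1
  |U|=2: {6,8}:2  {7,8}:1
  |U|=3: {6,7,8}:3
  |U|=4: {5,6,7,8}:3
  |U|=5: {4,5,6,7,8}:3
  |U|=6: {3,4,5,6,7,8}:3
  |U|=7: {2,3,4,5,6,7,8}:3
  start at 0(y): 3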